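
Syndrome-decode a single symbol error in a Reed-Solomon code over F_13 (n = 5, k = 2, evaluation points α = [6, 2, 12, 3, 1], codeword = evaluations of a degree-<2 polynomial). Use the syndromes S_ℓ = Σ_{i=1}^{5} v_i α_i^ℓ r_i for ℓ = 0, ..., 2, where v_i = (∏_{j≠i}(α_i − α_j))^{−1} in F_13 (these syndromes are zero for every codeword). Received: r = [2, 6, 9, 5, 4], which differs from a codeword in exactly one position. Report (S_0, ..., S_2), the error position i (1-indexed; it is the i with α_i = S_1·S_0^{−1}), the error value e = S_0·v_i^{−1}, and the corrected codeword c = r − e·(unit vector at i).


S = (6, 6, 6), error at position 5, error magnitude e = 10, c = [2, 6, 9, 5, 7].

Step 1: column multipliers v_i = (∏_{j≠i}(α_i − α_j))^{−1} mod 13.
  i = 1 (α = 6): (6−2)(6−12)(6−3)(6−1) = 4·(−6)·3·5 = −360 ≡ 4, so v_1 = 4^{−1} = 10 (mod 13).
  i = 2 (α = 2): (2−6)(2−12)(2−3)(2−1) = (−4)·(−10)·(−1)·1 = −40 ≡ 12, so v_2 = 12^{−1} = 12 (mod 13).
  i = 3 (α = 12): (12−6)(12−2)(12−3)(12−1) = 6·10·9·11 = 5940 ≡ 12, so v_3 = 12^{−1} = 12 (mod 13).
  i = 4 (α = 3): (3−6)(3−2)(3−12)(3−1) = (−3)·1·(−9)·2 = 54 ≡ 2, so v_4 = 2^{−1} = 7 (mod 13).
  i = 5 (α = 1): (1−6)(1−2)(1−12)(1−3) = (−5)·(−1)·(−11)·(−2) = 110 ≡ 6, so v_5 = 6^{−1} = 11 (mod 13).
  v = [10, 12, 12, 7, 11].
Step 2: syndromes of r = [2, 6, 9, 5, 4] (all sums mod 13).
  S_0 = Σ v_i r_i = 10·2 + 12·6 + 12·9 + 7·5 + 11·4 = 279 ≡ 6.
  S_1 = Σ v_i α_i r_i = 10·6·2 + 12·2·6 + 12·12·9 + 7·3·5 + 11·1·4 = 1709 ≡ 6.
  α_i^2 mod 13 = [10, 4, 1, 9, 1].
  S_2 = Σ v_i α_i^2 r_i = 10·10·2 + 12·4·6 + 12·1·9 + 7·9·5 + 11·1·4 = 955 ≡ 6.
  S = (6, 6, 6) ≠ 0, so r is not a codeword (an error is present).
Step 3: locate the error. For a single error e at position i, S_ℓ = v_i·e·α_i^ℓ, so α_err = S_1/S_0.
  S_0^{−1} = 6^{−1} = 11 (mod 13), so α_err = 6·11 = 66 ≡ 1 = α_5. Error position i = 5.
  Consistency check: S_2/S_1 = 6·11 = 66 ≡ 1 = α_err ✓ (single-error assumption holds).
Step 4: error magnitude e = S_0/v_5 = S_0·∏_{j≠5}(α_5 − α_j) = 6·6 = 36 ≡ 10 (mod 13).
Step 5: correct position 5: c_5 = r_5 − e = 4 − 10 ≡ 7 (mod 13). Hence c = [2, 6, 9, 5, 7].
  Check: interpolating c through the α_i gives m(x) = 8 + 12·x (degree < 2) with m(α_i) = c_i for every i, so c is indeed a codeword.


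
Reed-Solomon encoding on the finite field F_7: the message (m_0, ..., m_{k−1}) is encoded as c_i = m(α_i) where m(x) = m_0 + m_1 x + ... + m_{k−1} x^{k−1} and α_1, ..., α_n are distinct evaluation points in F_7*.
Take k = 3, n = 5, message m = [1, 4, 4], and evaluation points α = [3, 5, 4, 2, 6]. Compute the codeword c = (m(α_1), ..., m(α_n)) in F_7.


c = [0, 2, 4, 4, 1]

Message polynomial: m(x) = 1 + 4·x + 4·x^2 (mod 7).
For each evaluation point α_i, compute m(α_i) mod 7:
  α_1 = 3: Horner steps 4 → 2 → 0, so m(3) = 0.
  α_2 = 5: Horner steps 4 → 3 → 2, so m(5) = 2.
  α_3 = 4: Horner steps 4 → 6 → 4, so m(4) = 4.
  α_4 = 2: Horner steps 4 → 5 → 4, so m(2) = 4.
  α_5 = 6: Horner steps 4 → 0 → 1, so m(6) = 1.
Codeword c = [0, 2, 4, 4, 1] ∈ F_7^5.


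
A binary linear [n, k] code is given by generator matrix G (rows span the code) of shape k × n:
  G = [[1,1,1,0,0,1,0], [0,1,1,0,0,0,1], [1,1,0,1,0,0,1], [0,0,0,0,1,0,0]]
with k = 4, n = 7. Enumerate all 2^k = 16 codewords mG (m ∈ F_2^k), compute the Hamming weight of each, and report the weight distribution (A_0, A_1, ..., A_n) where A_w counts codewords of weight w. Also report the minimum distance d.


Weight distribution: A_0 = 1, A_1 = 1, A_3 = 4, A_4 = 7, A_5 = 3. Minimum distance d = 1.

Enumerate all 2^4 = 16 messages m ∈ F_2^4.
For each, compute codeword c = mG in F_2^7, then tally its weight.
  m = 0000 → c = 0000000, weight = 0.
  m = 1000 → c = 1110010, weight = 4.
  m = 0100 → c = 0110001, weight = 3.
  m = 1100 → c = 1000011, weight = 3.
  m = 0010 → c = 1101001, weight = 4.
  m = 1010 → c = 0011011, weight = 4.
  m = 0110 → c = 1011000, weight = 3.
  m = 1110 → c = 0101010, weight = 3.
  m = 0001 → c = 0000100, weight = 1.
  m = 1001 → c = 1110110, weight = 5.
  m = 0101 → c = 0110101, weight = 4.
  m = 1101 → c = 1000111, weight = 4.
  m = 0011 → c = 1101101, weight = 5.
  m = 1011 → c = 0011111, weight = 5.
  m = 0111 → c = 1011100, weight = 4.
  m = 1111 → c = 0101110, weight = 4.
Tally weights:
  weight 0: 1 codewords.
  weight 1: 1 codewords.
  weight 3: 4 codewords.
  weight 4: 7 codewords.
  weight 5: 3 codewords.
Minimum distance d = smallest w > 0 with A_w > 0 = 1.
Sanity: Σ A_w = 16 = 2^4 = 16 ✓.


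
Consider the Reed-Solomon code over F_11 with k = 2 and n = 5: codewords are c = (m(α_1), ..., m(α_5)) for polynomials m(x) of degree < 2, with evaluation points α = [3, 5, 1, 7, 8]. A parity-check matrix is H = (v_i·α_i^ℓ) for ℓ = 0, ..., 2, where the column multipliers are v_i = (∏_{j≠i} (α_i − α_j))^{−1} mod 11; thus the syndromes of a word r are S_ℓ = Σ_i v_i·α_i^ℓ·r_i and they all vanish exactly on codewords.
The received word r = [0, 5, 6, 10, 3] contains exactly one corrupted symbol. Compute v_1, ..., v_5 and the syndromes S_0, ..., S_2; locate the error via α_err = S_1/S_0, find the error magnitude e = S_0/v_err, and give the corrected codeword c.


S = (3, 2, 5), error at position 5, error magnitude e = 7, c = [0, 5, 6, 10, 7].

Step 1: column multipliers v_i = (∏_{j≠i}(α_i − α_j))^{−1} mod 11.
  i = 1 (α = 3): (3−5)(3−1)(3−7)(3−8) = (−2)·2·(−4)·(−5) = −80 ≡ 8, so v_1 = 8^{−1} = 7 (mod 11).
  i = 2 (α = 5): (5−3)(5−1)(5−7)(5−8) = 2·4·(−2)·(−3) = 48 ≡ 4, so v_2 = 4^{−1} = 3 (mod 11).
  i = 3 (α = 1): (1−3)(1−5)(1−7)(1−8) = (−2)·(−4)·(−6)·(−7) = 336 ≡ 6, so v_3 = 6^{−1} = 2 (mod 11).
  i = 4 (α = 7): (7−3)(7−5)(7−1)(7−8) = 4·2·6·(−1) = −48 ≡ 7, so v_4 = 7^{−1} = 8 (mod 11).
  i = 5 (α = 8): (8−3)(8−5)(8−1)(8−7) = 5·3·7·1 = 105 ≡ 6, so v_5 = 6^{−1} = 2 (mod 11).
  v = [7, 3, 2, 8, 2].
Step 2: syndromes of r = [0, 5, 6, 10, 3] (all sums mod 11).
  S_0 = Σ v_i r_i = 7·0 + 3·5 + 2·6 + 8·10 + 2·3 = 113 ≡ 3.
  S_1 = Σ v_i α_i r_i = 7·3·0 + 3·5·5 + 2·1·6 + 8·7·10 + 2·8·3 = 695 ≡ 2.
  α_i^2 mod 11 = [9, 3, 1, 5, 9].
  S_2 = Σ v_i α_i^2 r_i = 7·9·0 + 3·3·5 + 2·1·6 + 8·5·10 + 2·9·3 = 511 ≡ 5.
  S = (3, 2, 5) ≠ 0, so r is not a codeword (an error is present).
Step 3: locate the error. For a single error e at position i, S_ℓ = v_i·e·α_i^ℓ, so α_err = S_1/S_0.
  S_0^{−1} = 3^{−1} = 4 (mod 11), so α_err = 2·4 = 8 ≡ 8 = α_5. Error position i = 5.
  Consistency check: S_2/S_1 = 5·6 = 30 ≡ 8 = α_err ✓ (single-error assumption holds).
Step 4: error magnitude e = S_0/v_5 = S_0·∏_{j≠5}(α_5 − α_j) = 3·6 = 18 ≡ 7 (mod 11).
Step 5: correct position 5: c_5 = r_5 − e = 3 − 7 ≡ 7 (mod 11). Hence c = [0, 5, 6, 10, 7].
  Check: interpolating c through the α_i gives m(x) = 9 + 8·x (degree < 2) with m(α_i) = c_i for every i, so c is indeed a codeword.


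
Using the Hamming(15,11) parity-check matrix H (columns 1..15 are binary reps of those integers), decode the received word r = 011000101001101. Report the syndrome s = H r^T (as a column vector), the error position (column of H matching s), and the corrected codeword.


s = (0, 0, 0, 1)^T, error position = 1, corrected codeword c = 111000101001101

Compute s = H r^T mod 2 one row at a time:
  s_1 = 0 + 1 + 0 + 0 + 1 + 1 + 0 + 1 = 4 ≡ 0 (mod 2).
  s_2 = 0 + 0 + 0 + 1 + 1 + 1 + 0 + 1 = 4 ≡ 0 (mod 2).
  s_3 = 1 + 1 + 0 + 1 + 0 + 0 + 0 + 1 = 4 ≡ 0 (mod 2).
  s_4 = 0 + 1 + 0 + 1 + 1 + 0 + 1 + 1 = 5 ≡ 1 (mod 2).
s = (0, 0, 0, 1)^T — this equals column 1 of H (binary 0001), so error is at position 1.
Correct: flip bit 1 of r = 011000101001101 to get c = 111000101001101.


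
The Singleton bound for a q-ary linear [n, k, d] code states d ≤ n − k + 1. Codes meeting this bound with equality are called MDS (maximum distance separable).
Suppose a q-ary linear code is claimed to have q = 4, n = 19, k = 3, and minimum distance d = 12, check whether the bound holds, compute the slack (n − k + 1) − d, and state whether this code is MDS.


Singleton RHS = n − k + 1 = 17, slack = 5, bound satisfied, not MDS.

Singleton bound: d ≤ n − k + 1.
Here n = 19, k = 3, so n − k + 1 = 17.
Given d = 12, check d ≤ 17: YES.
Slack = (n − k + 1) − d = 5.
The code is NOT MDS (slack = 5 > 0).
Description: the claimed parameters are [19, 3, 12]_4; such a code would be non-MDS.


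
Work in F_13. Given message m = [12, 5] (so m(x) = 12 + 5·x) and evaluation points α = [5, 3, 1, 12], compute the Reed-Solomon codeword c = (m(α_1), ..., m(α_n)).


c = [11, 1, 4, 7]

Message polynomial: m(x) = 12 + 5·x (mod 13).
For each evaluation point α_i, compute m(α_i) mod 13:
  α_1 = 5: Horner steps 5 → 11, so m(5) = 11.
  α_2 = 3: Horner steps 5 → 1, so m(3) = 1.
  α_3 = 1: Horner steps 5 → 4, so m(1) = 4.
  α_4 = 12: Horner steps 5 → 7, so m(12) = 7.
Codeword c = [11, 1, 4, 7] ∈ F_13^4.


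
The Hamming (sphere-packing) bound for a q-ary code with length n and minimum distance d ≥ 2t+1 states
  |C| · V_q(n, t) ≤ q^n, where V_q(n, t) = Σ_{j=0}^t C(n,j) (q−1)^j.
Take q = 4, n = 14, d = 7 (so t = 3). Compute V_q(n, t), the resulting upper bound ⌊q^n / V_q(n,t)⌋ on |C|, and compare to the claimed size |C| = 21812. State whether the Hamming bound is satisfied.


V_q(n, t) = 10690, q^n = 268435456, Hamming bound = 25110, |C| = 21812 ≤ bound (satisfied).

Step 1: Compute V_q(n, t) = Σ_{j=0}^3 C(n, j) (q−1)^j.
  j = 0: C(14,0)·(3)^0 = 1·1 = 1.
  j = 1: C(14,1)·(3)^1 = 14·3 = 42.
  j = 2: C(14,2)·(3)^2 = 91·9 = 819.
  j = 3: C(14,3)·(3)^3 = 364·27 = 9828.
  V_q(n, t) = 1 + 42 + 819 + 9828 = 10690.
Step 2: q^n = 4^14 = 268435456.
Step 3: Hamming bound ⌊q^n / V_q(n,t)⌋ = ⌊268435456/10690⌋ = 25110.
Step 4: Compare |C| = 21812 to 25110: satisfied.
The claimed |C| lies below the Hamming bound.


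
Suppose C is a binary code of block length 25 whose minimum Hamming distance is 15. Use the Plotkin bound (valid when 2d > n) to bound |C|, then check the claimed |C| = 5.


Plotkin bound M ≤ 6; given |C| = 5 ≤ bound (satisfied).

Check applicability: 2d = 30, n = 25.
2d − n = 5 > 0, so Plotkin applies.
Compute d/(2d−n) = 15/5 ≈ 3.0000.
⌊d/(2d−n)⌋ = 3.
Plotkin bound: M ≤ 2·3 = 6.
Given |C| = 5, check: satisfied.
This |C| is below the Plotkin bound.


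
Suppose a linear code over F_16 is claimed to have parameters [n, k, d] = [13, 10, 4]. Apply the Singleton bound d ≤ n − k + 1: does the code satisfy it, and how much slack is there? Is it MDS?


Singleton RHS = n − k + 1 = 4, slack = 0, bound satisfied, MDS.

Singleton bound: d ≤ n − k + 1.
Here n = 13, k = 10, so n − k + 1 = 4.
Given d = 4, check d ≤ 4: YES.
Slack = (n − k + 1) − d = 0.
The code is MDS (slack = 0).
Description: the claimed parameters are [13, 10, 4]_16; such a code would be MDS (meets Singleton bound).


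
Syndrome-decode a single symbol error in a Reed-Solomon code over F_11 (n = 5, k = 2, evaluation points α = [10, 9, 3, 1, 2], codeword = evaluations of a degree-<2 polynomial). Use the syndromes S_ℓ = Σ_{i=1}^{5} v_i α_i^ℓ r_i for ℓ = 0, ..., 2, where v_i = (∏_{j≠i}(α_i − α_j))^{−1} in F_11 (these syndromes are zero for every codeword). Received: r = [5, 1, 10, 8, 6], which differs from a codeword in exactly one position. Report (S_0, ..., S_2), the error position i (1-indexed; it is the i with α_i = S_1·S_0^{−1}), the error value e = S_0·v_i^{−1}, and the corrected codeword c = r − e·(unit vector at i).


S = (6, 6, 6), error at position 4, error magnitude e = 6, c = [5, 1, 10, 2, 6].

Step 1: column multipliers v_i = (∏_{j≠i}(α_i − α_j))^{−1} mod 11.
  i = 1 (α = 10): (10−9)(10−3)(10−1)(10−2) = 1·7·9·8 = 504 ≡ 9, so v_1 = 9^{−1} = 5 (mod 11).
  i = 2 (α = 9): (9−10)(9−3)(9−1)(9−2) = (−1)·6·8·7 = −336 ≡ 5, so v_2 = 5^{−1} = 9 (mod 11).
  i = 3 (α = 3): (3−10)(3−9)(3−1)(3−2) = (−7)·(−6)·2·1 = 84 ≡ 7, so v_3 = 7^{−1} = 8 (mod 11).
  i = 4 (α = 1): (1−10)(1−9)(1−3)(1−2) = (−9)·(−8)·(−2)·(−1) = 144 ≡ 1, so v_4 = 1^{−1} = 1 (mod 11).
  i = 5 (α = 2): (2−10)(2−9)(2−3)(2−1) = (−8)·(−7)·(−1)·1 = −56 ≡ 10, so v_5 = 10^{−1} = 10 (mod 11).
  v = [5, 9, 8, 1, 10].
Step 2: syndromes of r = [5, 1, 10, 8, 6] (all sums mod 11).
  S_0 = Σ v_i r_i = 5·5 + 9·1 + 8·10 + 1·8 + 10·6 = 182 ≡ 6.
  S_1 = Σ v_i α_i r_i = 5·10·5 + 9·9·1 + 8·3·10 + 1·1·8 + 10·2·6 = 699 ≡ 6.
  α_i^2 mod 11 = [1, 4, 9, 1, 4].
  S_2 = Σ v_i α_i^2 r_i = 5·1·5 + 9·4·1 + 8·9·10 + 1·1·8 + 10·4·6 = 1029 ≡ 6.
  S = (6, 6, 6) ≠ 0, so r is not a codeword (an error is present).
Step 3: locate the error. For a single error e at position i, S_ℓ = v_i·e·α_i^ℓ, so α_err = S_1/S_0.
  S_0^{−1} = 6^{−1} = 2 (mod 11), so α_err = 6·2 = 12 ≡ 1 = α_4. Error position i = 4.
  Consistency check: S_2/S_1 = 6·2 = 12 ≡ 1 = α_err ✓ (single-error assumption holds).
Step 4: error magnitude e = S_0/v_4 = S_0·∏_{j≠4}(α_4 − α_j) = 6·1 = 6 ≡ 6 (mod 11).
Step 5: correct position 4: c_4 = r_4 − e = 8 − 6 ≡ 2 (mod 11). Hence c = [5, 1, 10, 2, 6].
  Check: interpolating c through the α_i gives m(x) = 9 + 4·x (degree < 2) with m(α_i) = c_i for every i, so c is indeed a codeword.


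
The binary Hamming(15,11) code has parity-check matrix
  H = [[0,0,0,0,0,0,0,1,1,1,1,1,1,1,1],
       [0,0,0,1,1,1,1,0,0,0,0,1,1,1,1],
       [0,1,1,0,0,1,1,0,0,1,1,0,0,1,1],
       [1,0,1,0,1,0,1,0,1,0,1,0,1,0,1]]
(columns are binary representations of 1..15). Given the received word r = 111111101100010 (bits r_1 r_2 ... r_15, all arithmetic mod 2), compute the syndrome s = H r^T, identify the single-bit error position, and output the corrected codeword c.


s = (1, 1, 0, 1)^T, error position = 13, corrected codeword c = 111111101100110

Compute s = H r^T mod 2 one row at a time:
  s_1 = 0 + 1 + 1 + 0 + 0 + 0 + 1 + 0 = 3 ≡ 1 (mod 2).
  s_2 = 1 + 1 + 1 + 1 + 0 + 0 + 1 + 0 = 5 ≡ 1 (mod 2).
  s_3 = 1 + 1 + 1 + 1 + 1 + 0 + 1 + 0 = 6 ≡ 0 (mod 2).
  s_4 = 1 + 1 + 1 + 1 + 1 + 0 + 0 + 0 = 5 ≡ 1 (mod 2).
s = (1, 1, 0, 1)^T — this equals column 13 of H (binary 1101), so error is at position 13.
Correct: flip bit 13 of r = 111111101100010 to get c = 111111101100110.


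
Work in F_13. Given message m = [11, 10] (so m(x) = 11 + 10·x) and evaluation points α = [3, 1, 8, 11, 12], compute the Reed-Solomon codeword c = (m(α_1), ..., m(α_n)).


c = [2, 8, 0, 4, 1]

Message polynomial: m(x) = 11 + 10·x (mod 13).
For each evaluation point α_i, compute m(α_i) mod 13:
  α_1 = 3: Horner steps 10 → 2, so m(3) = 2.
  α_2 = 1: Horner steps 10 → 8, so m(1) = 8.
  α_3 = 8: Horner steps 10 → 0, so m(8) = 0.
  α_4 = 11: Horner steps 10 → 4, so m(11) = 4.
  α_5 = 12: Horner steps 10 → 1, so m(12) = 1.
Codeword c = [2, 8, 0, 4, 1] ∈ F_13^5.


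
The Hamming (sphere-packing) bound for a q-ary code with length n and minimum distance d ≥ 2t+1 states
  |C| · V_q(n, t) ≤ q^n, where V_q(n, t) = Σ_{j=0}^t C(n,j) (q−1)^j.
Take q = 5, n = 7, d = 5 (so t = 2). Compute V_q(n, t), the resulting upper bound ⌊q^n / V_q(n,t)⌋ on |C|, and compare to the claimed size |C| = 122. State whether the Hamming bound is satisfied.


V_q(n, t) = 365, q^n = 78125, Hamming bound = 214, |C| = 122 ≤ bound (satisfied).

Step 1: Compute V_q(n, t) = Σ_{j=0}^2 C(n, j) (q−1)^j.
  j = 0: C(7,0)·(4)^0 = 1·1 = 1.
  j = 1: C(7,1)·(4)^1 = 7·4 = 28.
  j = 2: C(7,2)·(4)^2 = 21·16 = 336.
  V_q(n, t) = 1 + 28 + 336 = 365.
Step 2: q^n = 5^7 = 78125.
Step 3: Hamming bound ⌊q^n / V_q(n,t)⌋ = ⌊78125/365⌋ = 214.
Step 4: Compare |C| = 122 to 214: satisfied.
The claimed |C| lies below the Hamming bound.


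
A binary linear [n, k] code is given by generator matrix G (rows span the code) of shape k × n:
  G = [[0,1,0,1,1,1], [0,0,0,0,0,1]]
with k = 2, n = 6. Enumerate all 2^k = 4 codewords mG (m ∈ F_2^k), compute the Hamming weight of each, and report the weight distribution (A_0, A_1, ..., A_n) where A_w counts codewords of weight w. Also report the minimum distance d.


Weight distribution: A_0 = 1, A_1 = 1, A_3 = 1, A_4 = 1. Minimum distance d = 1.

Enumerate all 2^2 = 4 messages m ∈ F_2^2.
For each, compute codeword c = mG in F_2^6, then tally its weight.
  m = 00 → c = 000000, weight = 0.
  m = 10 → c = 010111, weight = 4.
  m = 01 → c = 000001, weight = 1.
  m = 11 → c = 010110, weight = 3.
Tally weights:
  weight 0: 1 codewords.
  weight 1: 1 codewords.
  weight 3: 1 codewords.
  weight 4: 1 codewords.
Minimum distance d = smallest w > 0 with A_w > 0 = 1.
Sanity: Σ A_w = 4 = 2^2 = 4 ✓.


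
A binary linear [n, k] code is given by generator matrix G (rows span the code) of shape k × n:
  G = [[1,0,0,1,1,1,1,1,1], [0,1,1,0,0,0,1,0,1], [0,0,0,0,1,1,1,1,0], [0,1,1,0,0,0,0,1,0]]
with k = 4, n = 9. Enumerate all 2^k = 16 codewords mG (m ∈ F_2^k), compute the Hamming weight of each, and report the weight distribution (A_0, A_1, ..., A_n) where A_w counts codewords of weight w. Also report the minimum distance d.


Weight distribution: A_0 = 1, A_3 = 4, A_4 = 4, A_5 = 2, A_6 = 2, A_7 = 2, A_8 = 1. Minimum distance d = 3.

Enumerate all 2^4 = 16 messages m ∈ F_2^4.
For each, compute codeword c = mG in F_2^9, then tally its weight.
  m = 0000 → c = 000000000, weight = 0.
  m = 1000 → c = 100111111, weight = 7.
  m = 0100 → c = 011000101, weight = 4.
  m = 1100 → c = 111111010, weight = 7.
  m = 0010 → c = 000011110, weight = 4.
  m = 1010 → c = 100100001, weight = 3.
  m = 0110 → c = 011011011, weight = 6.
  m = 1110 → c = 111100100, weight = 5.
  m = 0001 → c = 011000010, weight = 3.
  m = 1001 → c = 111111101, weight = 8.
  m = 0101 → c = 000000111, weight = 3.
  m = 1101 → c = 100111000, weight = 4.
  m = 0011 → c = 011011100, weight = 5.
  m = 1011 → c = 111100011, weight = 6.
  m = 0111 → c = 000011001, weight = 3.
  m = 1111 → c = 100100110, weight = 4.
Tally weights:
  weight 0: 1 codewords.
  weight 3: 4 codewords.
  weight 4: 4 codewords.
  weight 5: 2 codewords.
  weight 6: 2 codewords.
  weight 7: 2 codewords.
  weight 8: 1 codewords.
Minimum distance d = smallest w > 0 with A_w > 0 = 3.
Sanity: Σ A_w = 16 = 2^4 = 16 ✓.


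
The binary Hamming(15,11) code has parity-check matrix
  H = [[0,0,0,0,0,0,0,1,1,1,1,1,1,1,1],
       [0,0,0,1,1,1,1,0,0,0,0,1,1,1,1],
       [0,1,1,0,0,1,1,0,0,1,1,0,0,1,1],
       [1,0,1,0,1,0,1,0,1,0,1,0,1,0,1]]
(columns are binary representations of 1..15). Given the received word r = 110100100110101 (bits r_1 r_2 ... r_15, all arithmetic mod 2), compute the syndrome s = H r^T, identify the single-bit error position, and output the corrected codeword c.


s = (0, 0, 1, 1)^T, error position = 3, corrected codeword c = 111100100110101

Compute s = H r^T mod 2 one row at a time:
  s_1 = 0 + 0 + 1 + 1 + 0 + 1 + 0 + 1 = 4 ≡ 0 (mod 2).
  s_2 = 1 + 0 + 0 + 1 + 0 + 1 + 0 + 1 = 4 ≡ 0 (mod 2).
  s_3 = 1 + 0 + 0 + 1 + 1 + 1 + 0 + 1 = 5 ≡ 1 (mod 2).
  s_4 = 1 + 0 + 0 + 1 + 0 + 1 + 1 + 1 = 5 ≡ 1 (mod 2).
s = (0, 0, 1, 1)^T — this equals column 3 of H (binary 0011), so error is at position 3.
Correct: flip bit 3 of r = 110100100110101 to get c = 111100100110101.


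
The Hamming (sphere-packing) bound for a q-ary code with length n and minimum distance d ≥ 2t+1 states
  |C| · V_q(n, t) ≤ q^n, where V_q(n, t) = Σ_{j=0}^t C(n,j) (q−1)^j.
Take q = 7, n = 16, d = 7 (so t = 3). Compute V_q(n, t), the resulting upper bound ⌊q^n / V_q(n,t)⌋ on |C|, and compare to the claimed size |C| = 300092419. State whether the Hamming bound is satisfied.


V_q(n, t) = 125377, q^n = 33232930569601, Hamming bound = 265064011, |C| = 300092419 > bound (violated).

Step 1: Compute V_q(n, t) = Σ_{j=0}^3 C(n, j) (q−1)^j.
  j = 0: C(16,0)·(6)^0 = 1·1 = 1.
  j = 1: C(16,1)·(6)^1 = 16·6 = 96.
  j = 2: C(16,2)·(6)^2 = 120·36 = 4320.
  j = 3: C(16,3)·(6)^3 = 560·216 = 120960.
  V_q(n, t) = 1 + 96 + 4320 + 120960 = 125377.
Step 2: q^n = 7^16 = 33232930569601.
Step 3: Hamming bound ⌊q^n / V_q(n,t)⌋ = ⌊33232930569601/125377⌋ = 265064011.
Step 4: Compare |C| = 300092419 to 265064011: violated.
The claimed |C| lies above the Hamming bound, so no 7-ary code of length 16 with d ≥ 7 can have 300092419 codewords.


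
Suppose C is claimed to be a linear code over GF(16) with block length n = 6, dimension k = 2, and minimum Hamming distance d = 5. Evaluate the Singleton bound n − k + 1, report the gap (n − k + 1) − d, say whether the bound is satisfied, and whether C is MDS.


Singleton RHS = n − k + 1 = 5, slack = 0, bound satisfied, MDS.

Singleton bound: d ≤ n − k + 1.
Here n = 6, k = 2, so n − k + 1 = 5.
Given d = 5, check d ≤ 5: YES.
Slack = (n − k + 1) − d = 0.
The code is MDS (slack = 0).
Description: the claimed parameters are [6, 2, 5]_16; such a code would be MDS (meets Singleton bound).


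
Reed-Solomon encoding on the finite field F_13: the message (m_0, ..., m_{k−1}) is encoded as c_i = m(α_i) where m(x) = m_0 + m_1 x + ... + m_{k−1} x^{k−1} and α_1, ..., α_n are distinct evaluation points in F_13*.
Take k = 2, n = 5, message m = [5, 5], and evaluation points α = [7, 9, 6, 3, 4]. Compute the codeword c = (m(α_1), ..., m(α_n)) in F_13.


c = [1, 11, 9, 7, 12]

Message polynomial: m(x) = 5 + 5·x (mod 13).
For each evaluation point α_i, compute m(α_i) mod 13:
  α_1 = 7: Horner steps 5 → 1, so m(7) = 1.
  α_2 = 9: Horner steps 5 → 11, so m(9) = 11.
  α_3 = 6: Horner steps 5 → 9, so m(6) = 9.
  α_4 = 3: Horner steps 5 → 7, so m(3) = 7.
  α_5 = 4: Horner steps 5 → 12, so m(4) = 12.
Codeword c = [1, 11, 9, 7, 12] ∈ F_13^5.


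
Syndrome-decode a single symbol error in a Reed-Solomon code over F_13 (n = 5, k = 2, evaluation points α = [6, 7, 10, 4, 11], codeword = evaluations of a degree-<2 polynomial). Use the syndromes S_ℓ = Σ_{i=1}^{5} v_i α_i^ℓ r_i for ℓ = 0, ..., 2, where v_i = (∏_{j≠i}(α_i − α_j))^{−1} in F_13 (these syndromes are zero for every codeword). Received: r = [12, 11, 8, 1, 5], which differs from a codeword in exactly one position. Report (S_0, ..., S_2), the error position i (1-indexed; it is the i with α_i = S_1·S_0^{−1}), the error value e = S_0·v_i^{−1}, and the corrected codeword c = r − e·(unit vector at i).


S = (5, 3, 7), error at position 5, error magnitude e = 11, c = [12, 11, 8, 1, 7].

Step 1: column multipliers v_i = (∏_{j≠i}(α_i − α_j))^{−1} mod 13.
  i = 1 (α = 6): (6−7)(6−10)(6−4)(6−11) = (−1)·(−4)·2·(−5) = −40 ≡ 12, so v_1 = 12^{−1} = 12 (mod 13).
  i = 2 (α = 7): (7−6)(7−10)(7−4)(7−11) = 1·(−3)·3·(−4) = 36 ≡ 10, so v_2 = 10^{−1} = 4 (mod 13).
  i = 3 (α = 10): (10−6)(10−7)(10−4)(10−11) = 4·3·6·(−1) = −72 ≡ 6, so v_3 = 6^{−1} = 11 (mod 13).
  i = 4 (α = 4): (4−6)(4−7)(4−10)(4−11) = (−2)·(−3)·(−6)·(−7) = 252 ≡ 5, so v_4 = 5^{−1} = 8 (mod 13).
  i = 5 (α = 11): (11−6)(11−7)(11−10)(11−4) = 5·4·1·7 = 140 ≡ 10, so v_5 = 10^{−1} = 4 (mod 13).
  v = [12, 4, 11, 8, 4].
Step 2: syndromes of r = [12, 11, 8, 1, 5] (all sums mod 13).
  S_0 = Σ v_i r_i = 12·12 + 4·11 + 11·8 + 8·1 + 4·5 = 304 ≡ 5.
  S_1 = Σ v_i α_i r_i = 12·6·12 + 4·7·11 + 11·10·8 + 8·4·1 + 4·11·5 = 2304 ≡ 3.
  α_i^2 mod 13 = [10, 10, 9, 3, 4].
  S_2 = Σ v_i α_i^2 r_i = 12·10·12 + 4·10·11 + 11·9·8 + 8·3·1 + 4·4·5 = 2776 ≡ 7.
  S = (5, 3, 7) ≠ 0, so r is not a codeword (an error is present).
Step 3: locate the error. For a single error e at position i, S_ℓ = v_i·e·α_i^ℓ, so α_err = S_1/S_0.
  S_0^{−1} = 5^{−1} = 8 (mod 13), so α_err = 3·8 = 24 ≡ 11 = α_5. Error position i = 5.
  Consistency check: S_2/S_1 = 7·9 = 63 ≡ 11 = α_err ✓ (single-error assumption holds).
Step 4: error magnitude e = S_0/v_5 = S_0·∏_{j≠5}(α_5 − α_j) = 5·10 = 50 ≡ 11 (mod 13).
Step 5: correct position 5: c_5 = r_5 − e = 5 − 11 ≡ 7 (mod 13). Hence c = [12, 11, 8, 1, 7].
  Check: interpolating c through the α_i gives m(x) = 5 + 12·x (degree < 2) with m(α_i) = c_i for every i, so c is indeed a codeword.


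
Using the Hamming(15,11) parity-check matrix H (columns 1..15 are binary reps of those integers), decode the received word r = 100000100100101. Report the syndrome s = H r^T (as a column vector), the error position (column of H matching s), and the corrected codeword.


s = (1, 1, 1, 0)^T, error position = 14, corrected codeword c = 100000100100111

Compute s = H r^T mod 2 one row at a time:
  s_1 = 0 + 0 + 1 + 0 + 0 + 1 + 0 + 1 = 3 ≡ 1 (mod 2).
  s_2 = 0 + 0 + 0 + 1 + 0 + 1 + 0 + 1 = 3 ≡ 1 (mod 2).
  s_3 = 0 + 0 + 0 + 1 + 1 + 0 + 0 + 1 = 3 ≡ 1 (mod 2).
  s_4 = 1 + 0 + 0 + 1 + 0 + 0 + 1 + 1 = 4 ≡ 0 (mod 2).
s = (1, 1, 1, 0)^T — this equals column 14 of H (binary 1110), so error is at position 14.
Correct: flip bit 14 of r = 100000100100101 to get c = 100000100100111.


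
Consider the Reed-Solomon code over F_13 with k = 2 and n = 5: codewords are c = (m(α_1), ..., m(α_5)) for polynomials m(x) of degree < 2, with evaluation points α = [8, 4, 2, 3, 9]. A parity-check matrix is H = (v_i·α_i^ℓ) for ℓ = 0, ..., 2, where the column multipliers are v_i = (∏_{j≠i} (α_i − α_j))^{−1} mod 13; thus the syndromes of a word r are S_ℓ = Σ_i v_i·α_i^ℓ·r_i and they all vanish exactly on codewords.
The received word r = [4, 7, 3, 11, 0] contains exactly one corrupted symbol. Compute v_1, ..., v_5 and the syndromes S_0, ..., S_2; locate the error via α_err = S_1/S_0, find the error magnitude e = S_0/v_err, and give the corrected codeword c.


S = (11, 9, 5), error at position 3, error magnitude e = 1, c = [4, 7, 2, 11, 0].

Step 1: column multipliers v_i = (∏_{j≠i}(α_i − α_j))^{−1} mod 13.
  i = 1 (α = 8): (8−4)(8−2)(8−3)(8−9) = 4·6·5·(−1) = −120 ≡ 10, so v_1 = 10^{−1} = 4 (mod 13).
  i = 2 (α = 4): (4−8)(4−2)(4−3)(4−9) = (−4)·2·1·(−5) = 40 ≡ 1, so v_2 = 1^{−1} = 1 (mod 13).
  i = 3 (α = 2): (2−8)(2−4)(2−3)(2−9) = (−6)·(−2)·(−1)·(−7) = 84 ≡ 6, so v_3 = 6^{−1} = 11 (mod 13).
  i = 4 (α = 3): (3−8)(3−4)(3−2)(3−9) = (−5)·(−1)·1·(−6) = −30 ≡ 9, so v_4 = 9^{−1} = 3 (mod 13).
  i = 5 (α = 9): (9−8)(9−4)(9−2)(9−3) = 1·5·7·6 = 210 ≡ 2, so v_5 = 2^{−1} = 7 (mod 13).
  v = [4, 1, 11, 3, 7].
Step 2: syndromes of r = [4, 7, 3, 11, 0] (all sums mod 13).
  S_0 = Σ v_i r_i = 4·4 + 1·7 + 11·3 + 3·11 + 7·0 = 89 ≡ 11.
  S_1 = Σ v_i α_i r_i = 4·8·4 + 1·4·7 + 11·2·3 + 3·3·11 + 7·9·0 = 321 ≡ 9.
  α_i^2 mod 13 = [12, 3, 4, 9, 3].
  S_2 = Σ v_i α_i^2 r_i = 4·12·4 + 1·3·7 + 11·4·3 + 3·9·11 + 7·3·0 = 642 ≡ 5.
  S = (11, 9, 5) ≠ 0, so r is not a codeword (an error is present).
Step 3: locate the error. For a single error e at position i, S_ℓ = v_i·e·α_i^ℓ, so α_err = S_1/S_0.
  S_0^{−1} = 11^{−1} = 6 (mod 13), so α_err = 9·6 = 54 ≡ 2 = α_3. Error position i = 3.
  Consistency check: S_2/S_1 = 5·3 = 15 ≡ 2 = α_err ✓ (single-error assumption holds).
Step 4: error magnitude e = S_0/v_3 = S_0·∏_{j≠3}(α_3 − α_j) = 11·6 = 66 ≡ 1 (mod 13).
Step 5: correct position 3: c_3 = r_3 − e = 3 − 1 ≡ 2 (mod 13). Hence c = [4, 7, 2, 11, 0].
  Check: interpolating c through the α_i gives m(x) = 10 + 9·x (degree < 2) with m(α_i) = c_i for every i, so c is indeed a codeword.


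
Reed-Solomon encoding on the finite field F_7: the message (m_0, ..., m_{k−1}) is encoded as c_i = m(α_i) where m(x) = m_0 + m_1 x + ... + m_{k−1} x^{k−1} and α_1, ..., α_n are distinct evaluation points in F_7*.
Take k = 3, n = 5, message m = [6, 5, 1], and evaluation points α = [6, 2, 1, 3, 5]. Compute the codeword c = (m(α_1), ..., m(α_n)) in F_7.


c = [2, 6, 5, 2, 0]

Message polynomial: m(x) = 6 + 5·x + 1·x^2 (mod 7).
For each evaluation point α_i, compute m(α_i) mod 7:
  α_1 = 6: Horner steps 1 → 4 → 2, so m(6) = 2.
  α_2 = 2: Horner steps 1 → 0 → 6, so m(2) = 6.
  α_3 = 1: Horner steps 1 → 6 → 5, so m(1) = 5.
  α_4 = 3: Horner steps 1 → 1 → 2, so m(3) = 2.
  α_5 = 5: Horner steps 1 → 3 → 0, so m(5) = 0.
Codeword c = [2, 6, 5, 2, 0] ∈ F_7^5.


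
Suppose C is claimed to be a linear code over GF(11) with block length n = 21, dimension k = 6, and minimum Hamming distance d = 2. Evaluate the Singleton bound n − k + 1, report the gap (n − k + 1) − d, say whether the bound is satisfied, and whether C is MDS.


Singleton RHS = n − k + 1 = 16, slack = 14, bound satisfied, not MDS.

Singleton bound: d ≤ n − k + 1.
Here n = 21, k = 6, so n − k + 1 = 16.
Given d = 2, check d ≤ 16: YES.
Slack = (n − k + 1) − d = 14.
The code is NOT MDS (slack = 14 > 0).
Description: the claimed parameters are [21, 6, 2]_11; such a code would be non-MDS.


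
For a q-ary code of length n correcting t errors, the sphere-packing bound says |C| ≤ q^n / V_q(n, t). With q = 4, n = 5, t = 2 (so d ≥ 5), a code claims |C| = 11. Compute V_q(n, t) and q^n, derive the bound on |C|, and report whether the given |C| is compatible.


V_q(n, t) = 106, q^n = 1024, Hamming bound = 9, |C| = 11 > bound (violated).

Step 1: Compute V_q(n, t) = Σ_{j=0}^2 C(n, j) (q−1)^j.
  j = 0: C(5,0)·(3)^0 = 1·1 = 1.
  j = 1: C(5,1)·(3)^1 = 5·3 = 15.
  j = 2: C(5,2)·(3)^2 = 10·9 = 90.
  V_q(n, t) = 1 + 15 + 90 = 106.
Step 2: q^n = 4^5 = 1024.
Step 3: Hamming bound ⌊q^n / V_q(n,t)⌋ = ⌊1024/106⌋ = 9.
Step 4: Compare |C| = 11 to 9: violated.
The claimed |C| lies above the Hamming bound, so no 4-ary code of length 5 with d ≥ 5 can have 11 codewords.


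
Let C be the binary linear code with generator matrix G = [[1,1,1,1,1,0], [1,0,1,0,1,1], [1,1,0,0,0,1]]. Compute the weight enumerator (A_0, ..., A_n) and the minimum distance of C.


Weight distribution: A_0 = 1, A_2 = 1, A_3 = 3, A_4 = 2, A_5 = 1. Minimum distance d = 2.

Enumerate all 2^3 = 8 messages m ∈ F_2^3.
For each, compute codeword c = mG in F_2^6, then tally its weight.
  m = 000 → c = 000000, weight = 0.
  m = 100 → c = 111110, weight = 5.
  m = 010 → c = 101011, weight = 4.
  m = 110 → c = 010101, weight = 3.
  m = 001 → c = 110001, weight = 3.
  m = 101 → c = 001111, weight = 4.
  m = 011 → c = 011010, weight = 3.
  m = 111 → c = 100100, weight = 2.
Tally weights:
  weight 0: 1 codewords.
  weight 2: 1 codewords.
  weight 3: 3 codewords.
  weight 4: 2 codewords.
  weight 5: 1 codewords.
Minimum distance d = smallest w > 0 with A_w > 0 = 2.
Sanity: Σ A_w = 8 = 2^3 = 8 ✓.


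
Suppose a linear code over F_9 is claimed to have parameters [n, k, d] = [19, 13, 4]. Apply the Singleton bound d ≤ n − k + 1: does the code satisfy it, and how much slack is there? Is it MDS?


Singleton RHS = n − k + 1 = 7, slack = 3, bound satisfied, not MDS.

Singleton bound: d ≤ n − k + 1.
Here n = 19, k = 13, so n − k + 1 = 7.
Given d = 4, check d ≤ 7: YES.
Slack = (n − k + 1) − d = 3.
The code is NOT MDS (slack = 3 > 0).
Description: the claimed parameters are [19, 13, 4]_9; such a code would be non-MDS.


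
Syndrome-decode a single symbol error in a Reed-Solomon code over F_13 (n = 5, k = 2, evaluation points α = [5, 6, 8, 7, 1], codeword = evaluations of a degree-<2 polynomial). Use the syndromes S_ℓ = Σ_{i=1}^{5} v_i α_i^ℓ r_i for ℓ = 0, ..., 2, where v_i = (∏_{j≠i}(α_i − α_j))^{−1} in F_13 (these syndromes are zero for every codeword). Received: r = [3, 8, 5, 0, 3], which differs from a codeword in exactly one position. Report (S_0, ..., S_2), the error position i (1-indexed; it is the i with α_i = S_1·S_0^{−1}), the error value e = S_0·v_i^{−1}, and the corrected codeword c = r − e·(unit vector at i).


S = (9, 9, 9), error at position 5, error magnitude e = 7, c = [3, 8, 5, 0, 9].

Step 1: column multipliers v_i = (∏_{j≠i}(α_i − α_j))^{−1} mod 13.
  i = 1 (α = 5): (5−6)(5−8)(5−7)(5−1) = (−1)·(−3)·(−2)·4 = −24 ≡ 2, so v_1 = 2^{−1} = 7 (mod 13).
  i = 2 (α = 6): (6−5)(6−8)(6−7)(6−1) = 1·(−2)·(−1)·5 = 10 ≡ 10, so v_2 = 10^{−1} = 4 (mod 13).
  i = 3 (α = 8): (8−5)(8−6)(8−7)(8−1) = 3·2·1·7 = 42 ≡ 3, so v_3 = 3^{−1} = 9 (mod 13).
  i = 4 (α = 7): (7−5)(7−6)(7−8)(7−1) = 2·1·(−1)·6 = −12 ≡ 1, so v_4 = 1^{−1} = 1 (mod 13).
  i = 5 (α = 1): (1−5)(1−6)(1−8)(1−7) = (−4)·(−5)·(−7)·(−6) = 840 ≡ 8, so v_5 = 8^{−1} = 5 (mod 13).
  v = [7, 4, 9, 1, 5].
Step 2: syndromes of r = [3, 8, 5, 0, 3] (all sums mod 13).
  S_0 = Σ v_i r_i = 7·3 + 4·8 + 9·5 + 1·0 + 5·3 = 113 ≡ 9.
  S_1 = Σ v_i α_i r_i = 7·5·3 + 4·6·8 + 9·8·5 + 1·7·0 + 5·1·3 = 672 ≡ 9.
  α_i^2 mod 13 = [12, 10, 12, 10, 1].
  S_2 = Σ v_i α_i^2 r_i = 7·12·3 + 4·10·8 + 9·12·5 + 1·10·0 + 5·1·3 = 1127 ≡ 9.
  S = (9, 9, 9) ≠ 0, so r is not a codeword (an error is present).
Step 3: locate the error. For a single error e at position i, S_ℓ = v_i·e·α_i^ℓ, so α_err = S_1/S_0.
  S_0^{−1} = 9^{−1} = 3 (mod 13), so α_err = 9·3 = 27 ≡ 1 = α_5. Error position i = 5.
  Consistency check: S_2/S_1 = 9·3 = 27 ≡ 1 = α_err ✓ (single-error assumption holds).
Step 4: error magnitude e = S_0/v_5 = S_0·∏_{j≠5}(α_5 − α_j) = 9·8 = 72 ≡ 7 (mod 13).
Step 5: correct position 5: c_5 = r_5 − e = 3 − 7 ≡ 9 (mod 13). Hence c = [3, 8, 5, 0, 9].
  Check: interpolating c through the α_i gives m(x) = 4 + 5·x (degree < 2) with m(α_i) = c_i for every i, so c is indeed a codeword.


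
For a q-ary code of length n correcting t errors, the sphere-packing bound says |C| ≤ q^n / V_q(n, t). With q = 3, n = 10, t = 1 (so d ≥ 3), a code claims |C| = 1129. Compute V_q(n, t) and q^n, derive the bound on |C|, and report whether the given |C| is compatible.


V_q(n, t) = 21, q^n = 59049, Hamming bound = 2811, |C| = 1129 ≤ bound (satisfied).

Step 1: Compute V_q(n, t) = Σ_{j=0}^1 C(n, j) (q−1)^j.
  j = 0: C(10,0)·(2)^0 = 1·1 = 1.
  j = 1: C(10,1)·(2)^1 = 10·2 = 20.
  V_q(n, t) = 1 + 20 = 21.
Step 2: q^n = 3^10 = 59049.
Step 3: Hamming bound ⌊q^n / V_q(n,t)⌋ = ⌊59049/21⌋ = 2811.
Step 4: Compare |C| = 1129 to 2811: satisfied.
The claimed |C| lies below the Hamming bound.


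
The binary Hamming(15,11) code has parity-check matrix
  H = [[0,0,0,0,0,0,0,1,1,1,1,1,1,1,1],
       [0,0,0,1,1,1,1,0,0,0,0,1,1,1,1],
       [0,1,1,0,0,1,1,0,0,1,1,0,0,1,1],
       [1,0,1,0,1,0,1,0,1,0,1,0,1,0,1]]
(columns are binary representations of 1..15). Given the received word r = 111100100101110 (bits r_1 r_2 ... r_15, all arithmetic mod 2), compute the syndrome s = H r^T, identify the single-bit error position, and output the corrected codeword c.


s = (0, 1, 1, 0)^T, error position = 6, corrected codeword c = 111101100101110

Compute s = H r^T mod 2 one row at a time:
  s_1 = 0 + 0 + 1 + 0 + 1 + 1 + 1 + 0 = 4 ≡ 0 (mod 2).
  s_2 = 1 + 0 + 0 + 1 + 1 + 1 + 1 + 0 = 5 ≡ 1 (mod 2).
  s_3 = 1 + 1 + 0 + 1 + 1 + 0 + 1 + 0 = 5 ≡ 1 (mod 2).
  s_4 = 1 + 1 + 0 + 1 + 0 + 0 + 1 + 0 = 4 ≡ 0 (mod 2).
s = (0, 1, 1, 0)^T — this equals column 6 of H (binary 0110), so error is at position 6.
Correct: flip bit 6 of r = 111100100101110 to get c = 111101100101110.


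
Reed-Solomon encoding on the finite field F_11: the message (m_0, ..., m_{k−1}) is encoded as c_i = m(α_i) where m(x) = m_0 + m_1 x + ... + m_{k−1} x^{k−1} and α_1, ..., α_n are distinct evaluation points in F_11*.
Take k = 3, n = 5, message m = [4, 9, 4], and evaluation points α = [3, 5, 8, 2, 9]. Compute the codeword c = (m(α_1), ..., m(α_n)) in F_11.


c = [1, 6, 2, 5, 2]

Message polynomial: m(x) = 4 + 9·x + 4·x^2 (mod 11).
For each evaluation point α_i, compute m(α_i) mod 11:
  α_1 = 3: Horner steps 4 → 10 → 1, so m(3) = 1.
  α_2 = 5: Horner steps 4 → 7 → 6, so m(5) = 6.
  α_3 = 8: Horner steps 4 → 8 → 2, so m(8) = 2.
  α_4 = 2: Horner steps 4 → 6 → 5, so m(2) = 5.
  α_5 = 9: Horner steps 4 → 1 → 2, so m(9) = 2.
Codeword c = [1, 6, 2, 5, 2] ∈ F_11^5.


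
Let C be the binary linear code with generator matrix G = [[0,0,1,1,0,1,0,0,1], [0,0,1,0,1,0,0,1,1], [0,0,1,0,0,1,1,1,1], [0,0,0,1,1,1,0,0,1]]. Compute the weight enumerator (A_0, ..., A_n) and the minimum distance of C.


Weight distribution: A_0 = 1, A_2 = 2, A_3 = 4, A_4 = 5, A_5 = 4. Minimum distance d = 2.

Enumerate all 2^4 = 16 messages m ∈ F_2^4.
For each, compute codeword c = mG in F_2^9, then tally its weight.
  m = 0000 → c = 000000000, weight = 0.
  m = 1000 → c = 001101001, weight = 4.
  m = 0100 → c = 001010011, weight = 4.
  m = 1100 → c = 000111010, weight = 4.
  m = 0010 → c = 001001111, weight = 5.
  m = 1010 → c = 000100110, weight = 3.
  m = 0110 → c = 000011100, weight = 3.
  m = 1110 → c = 001110101, weight = 5.
  m = 0001 → c = 000111001, weight = 4.
  m = 1001 → c = 001010000, weight = 2.
  m = 0101 → c = 001101010, weight = 4.
  m = 1101 → c = 000000011, weight = 2.
  m = 0011 → c = 001110110, weight = 5.
  m = 1011 → c = 000011111, weight = 5.
  m = 0111 → c = 000100101, weight = 3.
  m = 1111 → c = 001001100, weight = 3.
Tally weights:
  weight 0: 1 codewords.
  weight 2: 2 codewords.
  weight 3: 4 codewords.
  weight 4: 5 codewords.
  weight 5: 4 codewords.
Minimum distance d = smallest w > 0 with A_w > 0 = 2.
Sanity: Σ A_w = 16 = 2^4 = 16 ✓.


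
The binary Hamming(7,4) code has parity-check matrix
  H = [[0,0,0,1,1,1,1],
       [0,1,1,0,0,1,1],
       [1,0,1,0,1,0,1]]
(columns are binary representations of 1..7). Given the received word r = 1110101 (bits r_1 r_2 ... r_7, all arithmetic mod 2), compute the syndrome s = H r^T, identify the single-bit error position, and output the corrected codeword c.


s = (0, 1, 0)^T, error position = 2, corrected codeword c = 1010101

Compute s = H r^T mod 2 one row at a time:
  s_1 = 0 + 1 + 0 + 1 = 2 ≡ 0 (mod 2).
  s_2 = 1 + 1 + 0 + 1 = 3 ≡ 1 (mod 2).
  s_3 = 1 + 1 + 1 + 1 = 4 ≡ 0 (mod 2).
s = (0, 1, 0)^T — this equals column 2 of H (binary 010), so error is at position 2.
Correct: flip bit 2 of r = 1110101 to get c = 1010101.


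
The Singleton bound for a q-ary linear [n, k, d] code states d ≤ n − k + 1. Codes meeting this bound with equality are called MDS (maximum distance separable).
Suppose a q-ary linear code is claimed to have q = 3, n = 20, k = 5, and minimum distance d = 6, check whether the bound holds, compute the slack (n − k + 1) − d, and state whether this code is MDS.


Singleton RHS = n − k + 1 = 16, slack = 10, bound satisfied, not MDS.

Singleton bound: d ≤ n − k + 1.
Here n = 20, k = 5, so n − k + 1 = 16.
Given d = 6, check d ≤ 16: YES.
Slack = (n − k + 1) − d = 10.
The code is NOT MDS (slack = 10 > 0).
Description: the claimed parameters are [20, 5, 6]_3; such a code would be non-MDS.


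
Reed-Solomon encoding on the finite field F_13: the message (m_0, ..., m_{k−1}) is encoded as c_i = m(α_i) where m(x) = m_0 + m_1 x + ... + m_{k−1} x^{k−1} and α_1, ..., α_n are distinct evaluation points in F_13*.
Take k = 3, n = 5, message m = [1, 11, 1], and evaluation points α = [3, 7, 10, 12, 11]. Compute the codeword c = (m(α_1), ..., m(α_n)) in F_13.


c = [4, 10, 3, 4, 9]

Message polynomial: m(x) = 1 + 11·x + 1·x^2 (mod 13).
For each evaluation point α_i, compute m(α_i) mod 13:
  α_1 = 3: Horner steps 1 → 1 → 4, so m(3) = 4.
  α_2 = 7: Horner steps 1 → 5 → 10, so m(7) = 10.
  α_3 = 10: Horner steps 1 → 8 → 3, so m(10) = 3.
  α_4 = 12: Horner steps 1 → 10 → 4, so m(12) = 4.
  α_5 = 11: Horner steps 1 → 9 → 9, so m(11) = 9.
Codeword c = [4, 10, 3, 4, 9] ∈ F_13^5.


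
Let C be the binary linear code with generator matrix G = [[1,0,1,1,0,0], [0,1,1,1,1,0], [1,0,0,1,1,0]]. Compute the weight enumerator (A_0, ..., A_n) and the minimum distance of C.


Weight distribution: A_0 = 1, A_2 = 2, A_3 = 4, A_4 = 1. Minimum distance d = 2.

Enumerate all 2^3 = 8 messages m ∈ F_2^3.
For each, compute codeword c = mG in F_2^6, then tally its weight.
  m = 000 → c = 000000, weight = 0.
  m = 100 → c = 101100, weight = 3.
  m = 010 → c = 011110, weight = 4.
  m = 110 → c = 110010, weight = 3.
  m = 001 → c = 100110, weight = 3.
  m = 101 → c = 001010, weight = 2.
  m = 011 → c = 111000, weight = 3.
  m = 111 → c = 010100, weight = 2.
Tally weights:
  weight 0: 1 codewords.
  weight 2: 2 codewords.
  weight 3: 4 codewords.
  weight 4: 1 codewords.
Minimum distance d = smallest w > 0 with A_w > 0 = 2.
Sanity: Σ A_w = 8 = 2^3 = 8 ✓.
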